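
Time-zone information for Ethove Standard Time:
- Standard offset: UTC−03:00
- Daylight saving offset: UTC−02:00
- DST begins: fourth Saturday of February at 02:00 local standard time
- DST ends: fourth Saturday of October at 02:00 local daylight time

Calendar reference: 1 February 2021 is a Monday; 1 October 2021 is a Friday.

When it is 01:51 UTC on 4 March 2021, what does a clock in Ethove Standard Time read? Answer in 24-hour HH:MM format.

23:51

1 February 2021 is a Monday, so the first Saturday is February 6 and the fourth is February 27.
1 October 2021 is a Friday, so the first Saturday is October 2 and the fourth is October 23.
At the standard offset (UTC−03:00), 01:51 UTC − 3h = 22:51 Ethove Standard Time standard time (rolling into the previous day, 3 March 2021).
The standard-time date in Ethove Standard Time, 3 March 2021, lies within the daylight-saving period (27 February – 23 October), so Ethove Standard Time is on daylight time, UTC−02:00.
01:51 UTC − 2h = 23:51 local (rolling into the previous day, 3 March 2021).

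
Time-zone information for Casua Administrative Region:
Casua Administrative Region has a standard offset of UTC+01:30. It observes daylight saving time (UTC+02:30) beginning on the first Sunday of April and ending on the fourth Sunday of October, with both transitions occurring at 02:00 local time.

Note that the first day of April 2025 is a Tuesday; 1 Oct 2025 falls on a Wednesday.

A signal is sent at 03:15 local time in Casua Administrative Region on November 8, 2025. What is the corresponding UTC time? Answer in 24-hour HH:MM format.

1 April 2025 is a Tuesday, so the first Sunday is April 6.
1 October 2025 is a Wednesday, so the first Sunday is October 5 and the fourth is October 26.
November 8, 2025 does not fall between 6 April and 26 October, so daylight saving is not in effect and Casua Administrative Region is at UTC+01:30.
03:15 local − 1h30m = 01:45 UTC.

01:45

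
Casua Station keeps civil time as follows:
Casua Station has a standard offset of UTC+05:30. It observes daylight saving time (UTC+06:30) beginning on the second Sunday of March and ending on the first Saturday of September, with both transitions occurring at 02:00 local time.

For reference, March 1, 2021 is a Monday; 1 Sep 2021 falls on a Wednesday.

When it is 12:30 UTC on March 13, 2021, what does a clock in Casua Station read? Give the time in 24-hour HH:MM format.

18:00

1 March 2021 is a Monday, so the first Sunday is March 7 and the second is March 14.
1 September 2021 is a Wednesday, so the first Saturday is September 4.
At the standard offset (UTC+05:30), 12:30 UTC + 5h30m = 18:00 Casua Station standard time.
Daylight saving runs 14 March – 4 September; the standard-time date in Casua Station, March 13, 2021, is outside that window, so Casua Station is on standard time at UTC+05:30.
12:30 UTC + 5h30m = 18:00 local.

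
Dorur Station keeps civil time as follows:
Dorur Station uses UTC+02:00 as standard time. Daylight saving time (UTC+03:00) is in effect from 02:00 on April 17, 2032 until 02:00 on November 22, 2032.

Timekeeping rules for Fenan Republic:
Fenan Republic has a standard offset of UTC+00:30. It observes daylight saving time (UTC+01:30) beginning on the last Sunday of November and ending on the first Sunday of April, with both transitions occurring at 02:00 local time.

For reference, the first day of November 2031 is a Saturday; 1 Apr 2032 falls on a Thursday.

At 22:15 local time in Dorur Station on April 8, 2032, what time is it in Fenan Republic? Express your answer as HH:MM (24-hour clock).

April 8, 2032 does not fall between 17 April and 22 November, so daylight saving is not in effect and Dorur Station is at UTC+02:00.
22:15 Dorur Station − 2h = 20:15 UTC.
1 November 2031 is a Saturday, so Sundays fall on 2, 9, 16, 23, 30; the last is November 30.
1 April 2032 is a Thursday, so the first Sunday is April 4.
At the standard offset (UTC+00:30), 20:15 UTC + 0h30m = 20:45 Fenan Republic standard time.
The standard-time date in Fenan Republic, April 8, 2032, does not fall between 30 November 2031 and 4 April 2032, so daylight saving is not in effect and Fenan Republic is at UTC+00:30.
20:15 UTC + 0h30m = 20:45 Fenan Republic.

20:45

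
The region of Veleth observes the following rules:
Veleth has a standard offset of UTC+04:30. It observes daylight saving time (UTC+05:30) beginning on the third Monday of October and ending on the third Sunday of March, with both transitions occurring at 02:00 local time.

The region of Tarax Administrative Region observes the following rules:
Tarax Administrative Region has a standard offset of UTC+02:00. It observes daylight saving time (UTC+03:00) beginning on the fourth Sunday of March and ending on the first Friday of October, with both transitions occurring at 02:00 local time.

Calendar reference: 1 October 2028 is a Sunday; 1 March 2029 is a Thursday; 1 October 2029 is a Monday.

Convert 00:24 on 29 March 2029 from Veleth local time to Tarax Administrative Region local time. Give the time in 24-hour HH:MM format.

1 October 2028 is a Sunday, so the first Monday is October 2 and the third is October 16.
1 March 2029 is a Thursday, so the first Sunday is March 4 and the third is March 18.
Daylight saving runs 16 October 2028 – 18 March 2029; 29 March 2029 is outside that window, so Veleth is on standard time at UTC+04:30.
00:24 Veleth − 4h30m = 19:54 UTC (rolling into the previous day, 28 March 2029).
1 March 2029 is a Thursday, so the first Sunday is March 4 and the fourth is March 25.
1 October 2029 is a Monday, so the first Friday is October 5.
At the standard offset (UTC+02:00), 19:54 UTC + 2h = 21:54 Tarax Administrative Region standard time.
The standard-time date in Tarax Administrative Region, 28 March 2029, falls between 25 March and 5 October, so daylight saving is in effect and Tarax Administrative Region is at UTC+03:00.
19:54 UTC + 3h = 22:54 Tarax Administrative Region.

22:54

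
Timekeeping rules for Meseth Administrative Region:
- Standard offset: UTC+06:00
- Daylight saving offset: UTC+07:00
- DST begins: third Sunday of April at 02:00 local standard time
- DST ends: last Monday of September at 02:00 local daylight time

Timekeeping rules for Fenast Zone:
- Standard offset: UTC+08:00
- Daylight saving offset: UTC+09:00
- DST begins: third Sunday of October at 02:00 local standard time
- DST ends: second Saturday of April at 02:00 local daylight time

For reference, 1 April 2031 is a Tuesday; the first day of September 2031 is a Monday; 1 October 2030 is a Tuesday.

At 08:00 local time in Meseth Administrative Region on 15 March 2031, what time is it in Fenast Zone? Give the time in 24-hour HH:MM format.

1 April 2031 is a Tuesday, so the first Sunday is April 6 and the third is April 20.
1 September 2031 is a Monday, so Mondays fall on 1, 8, 15, 22, 29; the last is September 29.
15 March 2031 is outside the daylight-saving period (20 April – 29 September), so Meseth Administrative Region is on standard time, UTC+06:00.
08:00 Meseth Administrative Region − 6h = 02:00 UTC.
1 October 2030 is a Tuesday, so the first Sunday is October 6 and the third is October 20.
1 April 2031 is a Tuesday, so the first Saturday is April 5 and the second is April 12.
At the standard offset (UTC+08:00), 02:00 UTC + 8h = 10:00 Fenast Zone standard time.
Daylight saving runs 20 October 2030 – 12 April 2031; the standard-time date in Fenast Zone, 15 March 2031, is inside that window, so Fenast Zone is at UTC+09:00.
02:00 UTC + 9h = 11:00 Fenast Zone.

11:00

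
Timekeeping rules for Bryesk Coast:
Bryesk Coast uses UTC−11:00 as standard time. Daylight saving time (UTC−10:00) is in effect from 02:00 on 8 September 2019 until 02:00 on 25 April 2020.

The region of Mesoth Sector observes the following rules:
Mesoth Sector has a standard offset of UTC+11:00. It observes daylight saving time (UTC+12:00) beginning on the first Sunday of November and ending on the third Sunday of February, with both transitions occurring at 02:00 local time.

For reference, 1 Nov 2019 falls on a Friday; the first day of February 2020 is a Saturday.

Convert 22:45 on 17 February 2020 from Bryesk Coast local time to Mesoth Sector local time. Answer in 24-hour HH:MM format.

17 February 2020 lies within the daylight-saving period (8 September 2019 – 25 April 2020), so Bryesk Coast is on daylight time, UTC−10:00.
22:45 Bryesk Coast + 10h = 08:45 UTC (rolling into the next day, 18 February 2020).
1 November 2019 is a Friday, so the first Sunday is November 3.
1 February 2020 is a Saturday, so the first Sunday is February 2 and the third is February 16.
At the standard offset (UTC+11:00), 08:45 UTC + 11h = 19:45 Mesoth Sector standard time.
Daylight saving runs 3 November 2019 – 16 February 2020; the standard-time date in Mesoth Sector, 18 February 2020, is outside that window, so Mesoth Sector is on standard time at UTC+11:00.
08:45 UTC + 11h = 19:45 Mesoth Sector.

19:45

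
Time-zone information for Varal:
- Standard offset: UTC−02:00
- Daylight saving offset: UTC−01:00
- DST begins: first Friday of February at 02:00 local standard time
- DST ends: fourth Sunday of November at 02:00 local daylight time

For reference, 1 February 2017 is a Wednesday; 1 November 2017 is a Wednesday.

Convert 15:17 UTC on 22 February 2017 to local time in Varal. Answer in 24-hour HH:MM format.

14:17

1 February 2017 is a Wednesday, so the first Friday is February 3.
1 November 2017 is a Wednesday, so the first Sunday is November 5 and the fourth is November 26.
At the standard offset (UTC−02:00), 15:17 UTC − 2h = 13:17 Varal standard time.
Daylight saving runs 3 February – 26 November; the standard-time date in Varal, 22 February 2017, is inside that window, so Varal is at UTC−01:00.
15:17 UTC − 1h = 14:17 local.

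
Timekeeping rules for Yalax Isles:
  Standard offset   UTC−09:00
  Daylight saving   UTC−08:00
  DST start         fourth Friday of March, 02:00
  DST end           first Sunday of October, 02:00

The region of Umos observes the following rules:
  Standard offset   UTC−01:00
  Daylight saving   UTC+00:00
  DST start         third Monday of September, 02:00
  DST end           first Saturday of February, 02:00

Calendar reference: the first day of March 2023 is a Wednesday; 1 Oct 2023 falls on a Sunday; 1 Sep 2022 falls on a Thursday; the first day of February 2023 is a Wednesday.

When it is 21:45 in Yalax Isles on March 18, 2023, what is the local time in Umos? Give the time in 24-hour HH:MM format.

05:45

1 March 2023 is a Wednesday, so the first Friday is March 3 and the fourth is March 24.
1 October 2023 is a Sunday, so the first Sunday is October 1.
March 18, 2023 is outside the daylight-saving period (24 March – 1 October), so Yalax Isles is on standard time, UTC−09:00.
21:45 Yalax Isles + 9h = 06:45 UTC (rolling into the next day, 19 March 2023).
1 September 2022 is a Thursday, so the first Monday is September 5 and the third is September 19.
1 February 2023 is a Wednesday, so the first Saturday is February 4.
At the standard offset (UTC−01:00), 06:45 UTC − 1h = 05:45 Umos standard time.
Daylight saving runs 19 September 2022 – 4 February 2023; the standard-time date in Umos, March 19, 2023, is outside that window, so Umos is on standard time at UTC−01:00.
06:45 UTC − 1h = 05:45 Umos.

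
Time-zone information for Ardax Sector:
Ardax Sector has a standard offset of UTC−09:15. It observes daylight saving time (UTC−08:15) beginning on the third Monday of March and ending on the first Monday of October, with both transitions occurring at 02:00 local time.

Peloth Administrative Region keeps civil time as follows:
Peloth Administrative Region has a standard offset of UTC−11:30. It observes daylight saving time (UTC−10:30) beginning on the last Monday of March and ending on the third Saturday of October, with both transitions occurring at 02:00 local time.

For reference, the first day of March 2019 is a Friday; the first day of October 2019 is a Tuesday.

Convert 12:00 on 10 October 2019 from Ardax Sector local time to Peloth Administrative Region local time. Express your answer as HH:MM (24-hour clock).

10:45

1 March 2019 is a Friday, so the first Monday is March 4 and the third is March 18.
1 October 2019 is a Tuesday, so the first Monday is October 7.
10 October 2019 does not fall between 18 March and 7 October, so daylight saving is not in effect and Ardax Sector is at UTC−09:15.
12:00 Ardax Sector + 9h15m = 21:15 UTC.
1 March 2019 is a Friday, so Mondays fall on 4, 11, 18, 25; the last is March 25.
1 October 2019 is a Tuesday, so the first Saturday is October 5 and the third is October 19.
At the standard offset (UTC−11:30), 21:15 UTC − 11h30m = 09:45 Peloth Administrative Region standard time.
Daylight saving runs 25 March – 19 October; the standard-time date in Peloth Administrative Region, 10 October 2019, is inside that window, so Peloth Administrative Region is at UTC−10:30.
21:15 UTC − 10h30m = 10:45 Peloth Administrative Region.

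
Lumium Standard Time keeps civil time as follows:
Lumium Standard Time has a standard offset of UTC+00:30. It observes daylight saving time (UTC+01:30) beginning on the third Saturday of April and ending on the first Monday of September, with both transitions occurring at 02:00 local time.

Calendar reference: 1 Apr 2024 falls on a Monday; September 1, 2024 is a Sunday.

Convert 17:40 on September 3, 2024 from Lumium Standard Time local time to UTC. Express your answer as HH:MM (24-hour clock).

1 April 2024 is a Monday, so the first Saturday is April 6 and the third is April 20.
1 September 2024 is a Sunday, so the first Monday is September 2.
September 3, 2024 is outside the daylight-saving period (20 April – 2 September), so Lumium Standard Time is on standard time, UTC+00:30.
17:40 local − 0h30m = 17:10 UTC.

17:10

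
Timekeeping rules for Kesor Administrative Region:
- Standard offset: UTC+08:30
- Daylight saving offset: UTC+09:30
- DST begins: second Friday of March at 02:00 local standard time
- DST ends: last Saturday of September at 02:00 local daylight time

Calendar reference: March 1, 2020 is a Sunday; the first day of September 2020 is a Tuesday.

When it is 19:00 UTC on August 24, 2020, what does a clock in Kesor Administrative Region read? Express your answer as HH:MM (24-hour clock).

04:30

1 March 2020 is a Sunday, so the first Friday is March 6 and the second is March 13.
1 September 2020 is a Tuesday, so Saturdays fall on 5, 12, 19, 26; the last is September 26.
At the standard offset (UTC+08:30), 19:00 UTC + 8h30m = 03:30 Kesor Administrative Region standard time (rolling into the next day, 25 August 2020).
Daylight saving runs 13 March – 26 September; the standard-time date in Kesor Administrative Region, August 25, 2020, is inside that window, so Kesor Administrative Region is at UTC+09:30.
19:00 UTC + 9h30m = 04:30 local (rolling into the next day, 25 August 2020).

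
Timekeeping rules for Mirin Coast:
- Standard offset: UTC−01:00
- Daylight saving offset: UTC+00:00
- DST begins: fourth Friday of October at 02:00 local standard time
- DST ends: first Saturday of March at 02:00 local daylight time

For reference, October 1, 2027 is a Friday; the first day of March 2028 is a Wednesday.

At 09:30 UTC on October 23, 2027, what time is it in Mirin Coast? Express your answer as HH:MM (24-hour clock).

09:30

1 October 2027 is a Friday, so the first Friday is October 1 and the fourth is October 22.
1 March 2028 is a Wednesday, so the first Saturday is March 4.
At the standard offset (UTC−01:00), 09:30 UTC − 1h = 08:30 Mirin Coast standard time.
Daylight saving runs 22 October 2027 – 4 March 2028; the standard-time date in Mirin Coast, October 23, 2027, is inside that window, so Mirin Coast is at UTC+00:00.
09:30 UTC + 0h = 09:30 local.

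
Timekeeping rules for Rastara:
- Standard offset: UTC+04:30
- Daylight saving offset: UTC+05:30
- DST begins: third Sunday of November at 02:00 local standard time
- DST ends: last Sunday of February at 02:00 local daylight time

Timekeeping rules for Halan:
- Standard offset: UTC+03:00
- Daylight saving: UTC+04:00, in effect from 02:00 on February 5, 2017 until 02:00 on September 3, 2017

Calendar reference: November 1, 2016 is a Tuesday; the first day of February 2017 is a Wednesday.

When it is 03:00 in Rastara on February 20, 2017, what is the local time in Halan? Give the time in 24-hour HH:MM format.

1 November 2016 is a Tuesday, so the first Sunday is November 6 and the third is November 20.
1 February 2017 is a Wednesday, so Sundays fall on 5, 12, 19, 26; the last is February 26.
February 20, 2017 falls between 20 November 2016 and 26 February 2017, so daylight saving is in effect and Rastara is at UTC+05:30.
03:00 Rastara − 5h30m = 21:30 UTC (rolling into the previous day, 19 February 2017).
At the standard offset (UTC+03:00), 21:30 UTC + 3h = 00:30 Halan standard time (rolling into the next day, 20 February 2017).
The standard-time date in Halan, February 20, 2017, falls between 5 February and 3 September, so daylight saving is in effect and Halan is at UTC+04:00.
21:30 UTC + 4h = 01:30 Halan (rolling into the next day, 20 February 2017).

01:30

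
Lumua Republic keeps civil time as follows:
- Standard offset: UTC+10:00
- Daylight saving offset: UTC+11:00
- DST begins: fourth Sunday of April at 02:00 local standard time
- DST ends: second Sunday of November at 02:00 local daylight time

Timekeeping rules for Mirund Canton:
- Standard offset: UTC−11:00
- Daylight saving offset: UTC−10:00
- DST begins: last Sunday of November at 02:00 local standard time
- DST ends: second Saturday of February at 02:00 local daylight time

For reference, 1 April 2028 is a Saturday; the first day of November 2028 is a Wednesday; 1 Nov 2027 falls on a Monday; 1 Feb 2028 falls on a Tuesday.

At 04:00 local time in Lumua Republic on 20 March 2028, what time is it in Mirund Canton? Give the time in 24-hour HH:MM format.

07:00

1 April 2028 is a Saturday, so the first Sunday is April 2 and the fourth is April 23.
1 November 2028 is a Wednesday, so the first Sunday is November 5 and the second is November 12.
20 March 2028 is outside the daylight-saving period (23 April – 12 November), so Lumua Republic is on standard time, UTC+10:00.
04:00 Lumua Republic − 10h = 18:00 UTC (rolling into the previous day, 19 March 2028).
1 November 2027 is a Monday, so Sundays fall on 7, 14, 21, 28; the last is November 28.
1 February 2028 is a Tuesday, so the first Saturday is February 5 and the second is February 12.
At the standard offset (UTC−11:00), 18:00 UTC − 11h = 07:00 Mirund Canton standard time.
The standard-time date in Mirund Canton, 19 March 2028, is outside the daylight-saving period (28 November 2027 – 12 February 2028), so Mirund Canton is on standard time, UTC−11:00.
18:00 UTC − 11h = 07:00 Mirund Canton.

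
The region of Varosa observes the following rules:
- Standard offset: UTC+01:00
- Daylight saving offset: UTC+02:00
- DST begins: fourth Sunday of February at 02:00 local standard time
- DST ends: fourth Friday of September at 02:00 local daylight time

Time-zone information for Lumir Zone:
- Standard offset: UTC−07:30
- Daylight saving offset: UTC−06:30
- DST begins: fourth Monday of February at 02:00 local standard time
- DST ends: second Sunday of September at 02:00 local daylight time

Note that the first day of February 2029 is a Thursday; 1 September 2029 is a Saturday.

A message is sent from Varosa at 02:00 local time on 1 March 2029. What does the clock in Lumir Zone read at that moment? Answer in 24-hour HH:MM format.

1 February 2029 is a Thursday, so the first Sunday is February 4 and the fourth is February 25.
1 September 2029 is a Saturday, so the first Friday is September 7 and the fourth is September 28.
1 March 2029 lies within the daylight-saving period (25 February – 28 September), so Varosa is on daylight time, UTC+02:00.
02:00 Varosa − 2h = 00:00 UTC.
1 February 2029 is a Thursday, so the first Monday is February 5 and the fourth is February 26.
1 September 2029 is a Saturday, so the first Sunday is September 2 and the second is September 9.
At the standard offset (UTC−07:30), 00:00 UTC − 7h30m = 16:30 Lumir Zone standard time (rolling into the previous day, 28 February 2029).
Daylight saving runs 26 February – 9 September; the standard-time date in Lumir Zone, 28 February 2029, is inside that window, so Lumir Zone is at UTC−06:30.
00:00 UTC − 6h30m = 17:30 Lumir Zone (rolling into the previous day, 28 February 2029).

17:30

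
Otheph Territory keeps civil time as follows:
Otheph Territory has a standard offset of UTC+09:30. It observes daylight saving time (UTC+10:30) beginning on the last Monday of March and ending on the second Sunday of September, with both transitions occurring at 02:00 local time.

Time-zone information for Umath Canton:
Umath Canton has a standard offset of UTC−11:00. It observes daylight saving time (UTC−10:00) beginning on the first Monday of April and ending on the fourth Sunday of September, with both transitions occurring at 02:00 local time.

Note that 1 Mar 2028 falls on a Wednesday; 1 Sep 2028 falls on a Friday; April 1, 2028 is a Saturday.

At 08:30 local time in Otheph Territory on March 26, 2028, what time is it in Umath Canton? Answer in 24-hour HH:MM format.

12:00

1 March 2028 is a Wednesday, so Mondays fall on 6, 13, 20, 27; the last is March 27.
1 September 2028 is a Friday, so the first Sunday is September 3 and the second is September 10.
March 26, 2028 does not fall between 27 March and 10 September, so daylight saving is not in effect and Otheph Territory is at UTC+09:30.
08:30 Otheph Territory − 9h30m = 23:00 UTC (rolling into the previous day, 25 March 2028).
1 April 2028 is a Saturday, so the first Monday is April 3.
1 September 2028 is a Friday, so the first Sunday is September 3 and the fourth is September 24.
At the standard offset (UTC−11:00), 23:00 UTC − 11h = 12:00 Umath Canton standard time.
Daylight saving runs 3 April – 24 September; the standard-time date in Umath Canton, March 25, 2028, is outside that window, so Umath Canton is on standard time at UTC−11:00.
23:00 UTC − 11h = 12:00 Umath Canton.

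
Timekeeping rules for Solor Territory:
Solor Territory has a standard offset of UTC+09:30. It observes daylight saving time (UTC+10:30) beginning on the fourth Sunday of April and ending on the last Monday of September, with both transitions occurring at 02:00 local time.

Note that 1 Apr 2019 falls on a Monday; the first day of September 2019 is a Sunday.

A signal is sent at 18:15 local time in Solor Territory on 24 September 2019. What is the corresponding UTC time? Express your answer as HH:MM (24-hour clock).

1 April 2019 is a Monday, so the first Sunday is April 7 and the fourth is April 28.
1 September 2019 is a Sunday, so Mondays fall on 2, 9, 16, 23, 30; the last is September 30.
Daylight saving runs 28 April – 30 September; 24 September 2019 is inside that window, so Solor Territory is at UTC+10:30.
18:15 local − 10h30m = 07:45 UTC.

07:45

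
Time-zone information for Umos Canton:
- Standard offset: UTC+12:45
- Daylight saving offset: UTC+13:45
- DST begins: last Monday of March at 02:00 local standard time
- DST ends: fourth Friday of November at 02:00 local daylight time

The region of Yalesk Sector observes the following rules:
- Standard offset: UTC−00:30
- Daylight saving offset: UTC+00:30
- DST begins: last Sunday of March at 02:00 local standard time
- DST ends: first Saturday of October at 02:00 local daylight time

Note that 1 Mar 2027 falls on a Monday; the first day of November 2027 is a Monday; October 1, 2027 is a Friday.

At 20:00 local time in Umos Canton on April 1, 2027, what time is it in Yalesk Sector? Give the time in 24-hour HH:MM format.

06:45

1 March 2027 is a Monday, so Mondays fall on 1, 8, 15, 22, 29; the last is March 29.
1 November 2027 is a Monday, so the first Friday is November 5 and the fourth is November 26.
April 1, 2027 lies within the daylight-saving period (29 March – 26 November), so Umos Canton is on daylight time, UTC+13:45.
20:00 Umos Canton − 13h45m = 06:15 UTC.
1 March 2027 is a Monday, so Sundays fall on 7, 14, 21, 28; the last is March 28.
1 October 2027 is a Friday, so the first Saturday is October 2.
At the standard offset (UTC−00:30), 06:15 UTC − 0h30m = 05:45 Yalesk Sector standard time.
Daylight saving runs 28 March – 2 October; the standard-time date in Yalesk Sector, April 1, 2027, is inside that window, so Yalesk Sector is at UTC+00:30.
06:15 UTC + 0h30m = 06:45 Yalesk Sector.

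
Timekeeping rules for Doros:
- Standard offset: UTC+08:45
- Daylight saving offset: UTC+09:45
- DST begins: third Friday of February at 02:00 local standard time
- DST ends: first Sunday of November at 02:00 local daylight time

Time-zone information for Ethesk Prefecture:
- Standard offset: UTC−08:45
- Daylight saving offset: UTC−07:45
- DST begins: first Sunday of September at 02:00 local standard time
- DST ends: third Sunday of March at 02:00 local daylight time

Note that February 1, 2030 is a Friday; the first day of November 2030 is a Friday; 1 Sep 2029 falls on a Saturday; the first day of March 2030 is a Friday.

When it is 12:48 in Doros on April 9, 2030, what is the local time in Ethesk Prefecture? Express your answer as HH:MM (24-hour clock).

18:18

1 February 2030 is a Friday, so the first Friday is February 1 and the third is February 15.
1 November 2030 is a Friday, so the first Sunday is November 3.
April 9, 2030 falls between 15 February and 3 November, so daylight saving is in effect and Doros is at UTC+09:45.
12:48 Doros − 9h45m = 03:03 UTC.
1 September 2029 is a Saturday, so the first Sunday is September 2.
1 March 2030 is a Friday, so the first Sunday is March 3 and the third is March 17.
At the standard offset (UTC−08:45), 03:03 UTC − 8h45m = 18:18 Ethesk Prefecture standard time (rolling into the previous day, 8 April 2030).
The standard-time date in Ethesk Prefecture, April 8, 2030, does not fall between 2 September 2029 and 17 March 2030, so daylight saving is not in effect and Ethesk Prefecture is at UTC−08:45.
03:03 UTC − 8h45m = 18:18 Ethesk Prefecture (rolling into the previous day, 8 April 2030).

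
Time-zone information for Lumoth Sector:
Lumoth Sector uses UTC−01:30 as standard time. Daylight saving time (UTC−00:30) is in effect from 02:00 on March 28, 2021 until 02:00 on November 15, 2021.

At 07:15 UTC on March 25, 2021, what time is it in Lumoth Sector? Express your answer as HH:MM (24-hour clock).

05:45

At the standard offset (UTC−01:30), 07:15 UTC − 1h30m = 05:45 Lumoth Sector standard time.
Daylight saving runs 28 March – 15 November; the standard-time date in Lumoth Sector, March 25, 2021, is outside that window, so Lumoth Sector is on standard time at UTC−01:30.
07:15 UTC − 1h30m = 05:45 local.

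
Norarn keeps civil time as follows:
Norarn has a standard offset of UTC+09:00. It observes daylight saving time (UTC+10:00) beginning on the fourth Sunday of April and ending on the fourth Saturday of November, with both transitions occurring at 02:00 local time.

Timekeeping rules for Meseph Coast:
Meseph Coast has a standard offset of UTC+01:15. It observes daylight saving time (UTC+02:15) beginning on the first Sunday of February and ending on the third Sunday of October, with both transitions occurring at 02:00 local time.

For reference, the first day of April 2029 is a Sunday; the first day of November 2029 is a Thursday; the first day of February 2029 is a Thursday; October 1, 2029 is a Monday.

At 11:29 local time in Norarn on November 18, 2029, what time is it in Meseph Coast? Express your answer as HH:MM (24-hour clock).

02:44

1 April 2029 is a Sunday, so the first Sunday is April 1 and the fourth is April 22.
1 November 2029 is a Thursday, so the first Saturday is November 3 and the fourth is November 24.
Daylight saving runs 22 April – 24 November; November 18, 2029 is inside that window, so Norarn is at UTC+10:00.
11:29 Norarn − 10h = 01:29 UTC.
1 February 2029 is a Thursday, so the first Sunday is February 4.
1 October 2029 is a Monday, so the first Sunday is October 7 and the third is October 21.
At the standard offset (UTC+01:15), 01:29 UTC + 1h15m = 02:44 Meseph Coast standard time.
The standard-time date in Meseph Coast, November 18, 2029, is outside the daylight-saving period (4 February – 21 October), so Meseph Coast is on standard time, UTC+01:15.
01:29 UTC + 1h15m = 02:44 Meseph Coast.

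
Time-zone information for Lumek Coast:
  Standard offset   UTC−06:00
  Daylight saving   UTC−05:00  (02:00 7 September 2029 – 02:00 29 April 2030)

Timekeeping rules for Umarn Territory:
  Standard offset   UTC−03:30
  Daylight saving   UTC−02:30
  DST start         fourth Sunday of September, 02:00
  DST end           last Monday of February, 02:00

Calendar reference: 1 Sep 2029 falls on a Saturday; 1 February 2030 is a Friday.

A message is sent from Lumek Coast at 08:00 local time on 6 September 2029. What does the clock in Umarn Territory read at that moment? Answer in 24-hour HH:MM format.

6 September 2029 does not fall between 7 September 2029 and 29 April 2030, so daylight saving is not in effect and Lumek Coast is at UTC−06:00.
08:00 Lumek Coast + 6h = 14:00 UTC.
1 September 2029 is a Saturday, so the first Sunday is September 2 and the fourth is September 23.
1 February 2030 is a Friday, so Mondays fall on 4, 11, 18, 25; the last is February 25.
At the standard offset (UTC−03:30), 14:00 UTC − 3h30m = 10:30 Umarn Territory standard time.
Daylight saving runs 23 September 2029 – 25 February 2030; the standard-time date in Umarn Territory, 6 September 2029, is outside that window, so Umarn Territory is on standard time at UTC−03:30.
14:00 UTC − 3h30m = 10:30 Umarn Territory.

10:30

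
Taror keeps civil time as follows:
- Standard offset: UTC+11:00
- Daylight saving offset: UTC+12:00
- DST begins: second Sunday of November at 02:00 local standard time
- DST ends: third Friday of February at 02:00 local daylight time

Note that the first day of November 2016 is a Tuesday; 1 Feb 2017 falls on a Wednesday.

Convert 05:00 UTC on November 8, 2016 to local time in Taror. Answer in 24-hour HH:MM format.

16:00

1 November 2016 is a Tuesday, so the first Sunday is November 6 and the second is November 13.
1 February 2017 is a Wednesday, so the first Friday is February 3 and the third is February 17.
At the standard offset (UTC+11:00), 05:00 UTC + 11h = 16:00 Taror standard time.
Daylight saving runs 13 November 2016 – 17 February 2017; the standard-time date in Taror, November 8, 2016, is outside that window, so Taror is on standard time at UTC+11:00.
05:00 UTC + 11h = 16:00 local.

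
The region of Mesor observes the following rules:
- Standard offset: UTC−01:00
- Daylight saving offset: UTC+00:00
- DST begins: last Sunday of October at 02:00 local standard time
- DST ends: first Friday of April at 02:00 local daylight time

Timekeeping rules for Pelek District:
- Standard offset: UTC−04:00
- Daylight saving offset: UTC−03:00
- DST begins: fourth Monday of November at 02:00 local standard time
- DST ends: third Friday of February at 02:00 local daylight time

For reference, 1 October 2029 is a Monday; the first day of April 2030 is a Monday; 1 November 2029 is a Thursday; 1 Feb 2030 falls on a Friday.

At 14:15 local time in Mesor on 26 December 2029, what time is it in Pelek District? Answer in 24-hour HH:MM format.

1 October 2029 is a Monday, so Sundays fall on 7, 14, 21, 28; the last is October 28.
1 April 2030 is a Monday, so the first Friday is April 5.
26 December 2029 lies within the daylight-saving period (28 October 2029 – 5 April 2030), so Mesor is on daylight time, UTC+00:00.
14:15 Mesor − 0h = 14:15 UTC.
1 November 2029 is a Thursday, so the first Monday is November 5 and the fourth is November 26.
1 February 2030 is a Friday, so the first Friday is February 1 and the third is February 15.
At the standard offset (UTC−04:00), 14:15 UTC − 4h = 10:15 Pelek District standard time.
The standard-time date in Pelek District, 26 December 2029, falls between 26 November 2029 and 15 February 2030, so daylight saving is in effect and Pelek District is at UTC−03:00.
14:15 UTC − 3h = 11:15 Pelek District.

11:15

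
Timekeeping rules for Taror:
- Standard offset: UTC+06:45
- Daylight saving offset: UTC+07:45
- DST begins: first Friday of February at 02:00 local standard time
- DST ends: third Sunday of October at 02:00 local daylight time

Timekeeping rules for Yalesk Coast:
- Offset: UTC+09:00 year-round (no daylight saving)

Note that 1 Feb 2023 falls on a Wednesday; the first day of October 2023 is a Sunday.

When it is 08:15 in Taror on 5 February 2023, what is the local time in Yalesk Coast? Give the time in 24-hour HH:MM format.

09:30

1 February 2023 is a Wednesday, so the first Friday is February 3.
1 October 2023 is a Sunday, so the first Sunday is October 1 and the third is October 15.
5 February 2023 falls between 3 February and 15 October, so daylight saving is in effect and Taror is at UTC+07:45.
08:15 Taror − 7h45m = 00:30 UTC.
Yalesk Coast stays on UTC+09:00 all year.
00:30 UTC + 9h = 09:30 Yalesk Coast.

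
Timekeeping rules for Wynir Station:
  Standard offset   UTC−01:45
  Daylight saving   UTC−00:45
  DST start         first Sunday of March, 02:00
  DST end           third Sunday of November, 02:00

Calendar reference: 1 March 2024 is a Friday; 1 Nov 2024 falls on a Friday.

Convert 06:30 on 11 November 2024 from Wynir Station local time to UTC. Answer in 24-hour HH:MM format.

1 March 2024 is a Friday, so the first Sunday is March 3.
1 November 2024 is a Friday, so the first Sunday is November 3 and the third is November 17.
11 November 2024 falls between 3 March and 17 November, so daylight saving is in effect and Wynir Station is at UTC−00:45.
06:30 local + 0h45m = 07:15 UTC.

07:15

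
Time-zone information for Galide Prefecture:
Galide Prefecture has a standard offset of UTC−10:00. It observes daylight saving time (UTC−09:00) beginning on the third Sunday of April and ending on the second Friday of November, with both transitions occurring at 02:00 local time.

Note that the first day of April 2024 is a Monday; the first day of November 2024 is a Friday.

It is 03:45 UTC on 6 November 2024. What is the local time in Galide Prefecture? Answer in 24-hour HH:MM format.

18:45

1 April 2024 is a Monday, so the first Sunday is April 7 and the third is April 21.
1 November 2024 is a Friday, so the first Friday is November 1 and the second is November 8.
At the standard offset (UTC−10:00), 03:45 UTC − 10h = 17:45 Galide Prefecture standard time (rolling into the previous day, 5 November 2024).
Daylight saving runs 21 April – 8 November; the standard-time date in Galide Prefecture, 5 November 2024, is inside that window, so Galide Prefecture is at UTC−09:00.
03:45 UTC − 9h = 18:45 local (rolling into the previous day, 5 November 2024).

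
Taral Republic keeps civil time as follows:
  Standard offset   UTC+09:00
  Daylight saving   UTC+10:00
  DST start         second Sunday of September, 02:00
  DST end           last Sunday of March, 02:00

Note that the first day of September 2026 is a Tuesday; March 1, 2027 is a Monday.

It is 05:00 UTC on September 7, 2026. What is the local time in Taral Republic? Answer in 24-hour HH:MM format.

1 September 2026 is a Tuesday, so the first Sunday is September 6 and the second is September 13.
1 March 2027 is a Monday, so Sundays fall on 7, 14, 21, 28; the last is March 28.
At the standard offset (UTC+09:00), 05:00 UTC + 9h = 14:00 Taral Republic standard time.
The standard-time date in Taral Republic, September 7, 2026, is outside the daylight-saving period (13 September 2026 – 28 March 2027), so Taral Republic is on standard time, UTC+09:00.
05:00 UTC + 9h = 14:00 local.

14:00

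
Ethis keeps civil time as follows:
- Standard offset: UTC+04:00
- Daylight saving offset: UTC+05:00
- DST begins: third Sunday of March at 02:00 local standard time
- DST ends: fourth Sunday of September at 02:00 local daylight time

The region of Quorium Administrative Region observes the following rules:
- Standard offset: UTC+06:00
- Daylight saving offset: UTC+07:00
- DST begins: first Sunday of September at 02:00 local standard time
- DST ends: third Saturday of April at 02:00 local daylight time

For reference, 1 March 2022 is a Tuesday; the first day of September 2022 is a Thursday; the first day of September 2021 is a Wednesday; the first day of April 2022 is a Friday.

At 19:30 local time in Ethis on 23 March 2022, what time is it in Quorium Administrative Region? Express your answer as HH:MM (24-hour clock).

21:30

1 March 2022 is a Tuesday, so the first Sunday is March 6 and the third is March 20.
1 September 2022 is a Thursday, so the first Sunday is September 4 and the fourth is September 25.
23 March 2022 lies within the daylight-saving period (20 March – 25 September), so Ethis is on daylight time, UTC+05:00.
19:30 Ethis − 5h = 14:30 UTC.
1 September 2021 is a Wednesday, so the first Sunday is September 5.
1 April 2022 is a Friday, so the first Saturday is April 2 and the third is April 16.
At the standard offset (UTC+06:00), 14:30 UTC + 6h = 20:30 Quorium Administrative Region standard time.
The standard-time date in Quorium Administrative Region, 23 March 2022, falls between 5 September 2021 and 16 April 2022, so daylight saving is in effect and Quorium Administrative Region is at UTC+07:00.
14:30 UTC + 7h = 21:30 Quorium Administrative Region.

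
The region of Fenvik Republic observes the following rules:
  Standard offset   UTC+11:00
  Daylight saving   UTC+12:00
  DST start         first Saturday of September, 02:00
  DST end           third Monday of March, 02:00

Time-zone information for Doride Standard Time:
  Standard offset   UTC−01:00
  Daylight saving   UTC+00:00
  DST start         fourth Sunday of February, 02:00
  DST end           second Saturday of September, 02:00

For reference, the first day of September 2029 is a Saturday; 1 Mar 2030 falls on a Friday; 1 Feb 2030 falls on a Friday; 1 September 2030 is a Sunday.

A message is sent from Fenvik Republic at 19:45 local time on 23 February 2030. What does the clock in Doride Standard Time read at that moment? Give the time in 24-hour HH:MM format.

1 September 2029 is a Saturday, so the first Saturday is September 1.
1 March 2030 is a Friday, so the first Monday is March 4 and the third is March 18.
23 February 2030 falls between 1 September 2029 and 18 March 2030, so daylight saving is in effect and Fenvik Republic is at UTC+12:00.
19:45 Fenvik Republic − 12h = 07:45 UTC.
1 February 2030 is a Friday, so the first Sunday is February 3 and the fourth is February 24.
1 September 2030 is a Sunday, so the first Saturday is September 7 and the second is September 14.
At the standard offset (UTC−01:00), 07:45 UTC − 1h = 06:45 Doride Standard Time standard time.
The standard-time date in Doride Standard Time, 23 February 2030, is outside the daylight-saving period (24 February – 14 September), so Doride Standard Time is on standard time, UTC−01:00.
07:45 UTC − 1h = 06:45 Doride Standard Time.

06:45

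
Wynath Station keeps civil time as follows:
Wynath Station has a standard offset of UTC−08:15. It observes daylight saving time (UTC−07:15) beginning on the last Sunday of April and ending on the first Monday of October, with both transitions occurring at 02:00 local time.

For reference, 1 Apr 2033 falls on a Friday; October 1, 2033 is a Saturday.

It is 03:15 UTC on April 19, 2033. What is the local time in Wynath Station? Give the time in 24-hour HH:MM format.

1 April 2033 is a Friday, so Sundays fall on 3, 10, 17, 24; the last is April 24.
1 October 2033 is a Saturday, so the first Monday is October 3.
At the standard offset (UTC−08:15), 03:15 UTC − 8h15m = 19:00 Wynath Station standard time (rolling into the previous day, 18 April 2033).
The standard-time date in Wynath Station, April 18, 2033, is outside the daylight-saving period (24 April – 3 October), so Wynath Station is on standard time, UTC−08:15.
03:15 UTC − 8h15m = 19:00 local (rolling into the previous day, 18 April 2033).

19:00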